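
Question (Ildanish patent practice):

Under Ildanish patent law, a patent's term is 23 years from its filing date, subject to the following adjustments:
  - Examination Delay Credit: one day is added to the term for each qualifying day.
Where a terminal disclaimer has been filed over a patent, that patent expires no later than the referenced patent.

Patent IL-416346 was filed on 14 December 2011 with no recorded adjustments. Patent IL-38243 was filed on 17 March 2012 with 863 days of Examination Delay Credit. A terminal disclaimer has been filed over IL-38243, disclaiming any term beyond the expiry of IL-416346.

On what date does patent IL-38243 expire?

December 14, 2034

Natural term of IL-38243:
  Base: filing + 23 years → 17 March 2035.
  Examination Delay Credit: +863 days → 27 July 2037.
Expiry of referenced patent IL-416346:
  Base: filing + 23 years → 14 December 2034.
Terminal disclaimer: IL-38243 expires on the earlier of 27 July 2037 and 14 December 2034.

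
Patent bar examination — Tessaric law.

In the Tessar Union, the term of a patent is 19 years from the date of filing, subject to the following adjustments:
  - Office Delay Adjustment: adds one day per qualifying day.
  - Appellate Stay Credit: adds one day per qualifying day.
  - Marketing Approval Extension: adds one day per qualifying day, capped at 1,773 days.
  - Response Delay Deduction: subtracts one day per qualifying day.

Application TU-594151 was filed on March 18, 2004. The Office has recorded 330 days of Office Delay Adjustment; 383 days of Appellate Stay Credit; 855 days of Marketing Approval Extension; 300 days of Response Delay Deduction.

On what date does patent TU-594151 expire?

September 6, 2026

Base term: filing date + 19 years → 18 March 2023.
Office Delay Adjustment: +330 days → 11 February 2024.
Appellate Stay Credit: +383 days → 28 February 2025.
Marketing Approval Extension: 855 days (within the 1773-day cap) → +855 days → 3 July 2027.
Response Delay Deduction: −300 days → 6 September 2026.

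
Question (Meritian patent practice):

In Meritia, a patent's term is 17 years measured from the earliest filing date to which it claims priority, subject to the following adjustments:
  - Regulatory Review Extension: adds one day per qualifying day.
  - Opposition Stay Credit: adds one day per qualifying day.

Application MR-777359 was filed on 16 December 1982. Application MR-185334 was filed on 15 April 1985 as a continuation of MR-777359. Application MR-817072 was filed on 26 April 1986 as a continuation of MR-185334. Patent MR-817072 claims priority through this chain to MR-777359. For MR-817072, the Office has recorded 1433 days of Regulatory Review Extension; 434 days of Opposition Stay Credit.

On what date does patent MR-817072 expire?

2005-01-25

Earliest priority filing: 16 December 1982.
Base term: 16 December 1982 + 17 years → 16 December 1999.
Regulatory Review Extension: +1433 days → 18 November 2003.
Opposition Stay Credit: +434 days → 25 January 2005.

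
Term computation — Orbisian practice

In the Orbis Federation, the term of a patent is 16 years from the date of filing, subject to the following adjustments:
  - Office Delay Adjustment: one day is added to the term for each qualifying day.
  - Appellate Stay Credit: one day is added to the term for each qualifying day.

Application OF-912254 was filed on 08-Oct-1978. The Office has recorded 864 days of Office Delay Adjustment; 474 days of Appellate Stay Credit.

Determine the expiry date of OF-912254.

1998-06-07

Base term: filing date + 16 years → 8 October 1994.
Office Delay Adjustment: +864 days → 18 February 1997.
Appellate Stay Credit: +474 days → 7 June 1998.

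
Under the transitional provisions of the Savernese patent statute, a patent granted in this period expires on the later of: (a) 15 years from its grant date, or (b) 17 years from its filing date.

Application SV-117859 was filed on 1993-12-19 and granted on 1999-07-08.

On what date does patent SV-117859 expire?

2014-07-08

(a) grant + 15 years → 8 July 2014.
(b) filing + 17 years → 19 December 2010.
Later of the two: 8 July 2014.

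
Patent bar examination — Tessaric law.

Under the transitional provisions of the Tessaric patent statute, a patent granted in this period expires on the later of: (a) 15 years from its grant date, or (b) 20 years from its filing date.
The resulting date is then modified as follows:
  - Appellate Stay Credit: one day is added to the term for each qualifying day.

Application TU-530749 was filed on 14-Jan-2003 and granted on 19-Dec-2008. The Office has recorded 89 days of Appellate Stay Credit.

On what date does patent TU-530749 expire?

(a) grant + 15 years → 19 December 2023.
(b) filing + 20 years → 14 January 2023.
Later of the two: 19 December 2023.
Appellate Stay Credit: +89 days → 17 March 2024.

March 17, 2024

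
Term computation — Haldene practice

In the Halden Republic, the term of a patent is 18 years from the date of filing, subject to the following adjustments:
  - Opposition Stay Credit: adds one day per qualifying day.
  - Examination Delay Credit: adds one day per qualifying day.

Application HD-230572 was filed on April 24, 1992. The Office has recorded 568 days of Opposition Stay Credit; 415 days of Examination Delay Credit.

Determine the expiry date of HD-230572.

Base term: filing date + 18 years → 24 April 2010.
Opposition Stay Credit: +568 days → 13 November 2011.
Examination Delay Credit: +415 days → 1 January 2013.

January 1, 2013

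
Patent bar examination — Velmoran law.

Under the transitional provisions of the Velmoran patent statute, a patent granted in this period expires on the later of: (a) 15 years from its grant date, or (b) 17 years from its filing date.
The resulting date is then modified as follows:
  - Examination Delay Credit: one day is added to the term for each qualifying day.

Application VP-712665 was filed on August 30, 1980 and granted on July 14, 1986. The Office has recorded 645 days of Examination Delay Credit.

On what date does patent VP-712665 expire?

2003-04-20

(a) grant + 15 years → 14 July 2001.
(b) filing + 17 years → 30 August 1997.
Later of the two: 14 July 2001.
Examination Delay Credit: +645 days → 20 April 2003.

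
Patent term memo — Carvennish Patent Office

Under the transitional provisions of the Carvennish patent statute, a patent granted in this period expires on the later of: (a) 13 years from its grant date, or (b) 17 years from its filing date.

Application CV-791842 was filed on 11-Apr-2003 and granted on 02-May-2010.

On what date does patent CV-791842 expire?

(a) grant + 13 years → 2 May 2023.
(b) filing + 17 years → 11 April 2020.
Later of the two: 2 May 2023.

2023-05-02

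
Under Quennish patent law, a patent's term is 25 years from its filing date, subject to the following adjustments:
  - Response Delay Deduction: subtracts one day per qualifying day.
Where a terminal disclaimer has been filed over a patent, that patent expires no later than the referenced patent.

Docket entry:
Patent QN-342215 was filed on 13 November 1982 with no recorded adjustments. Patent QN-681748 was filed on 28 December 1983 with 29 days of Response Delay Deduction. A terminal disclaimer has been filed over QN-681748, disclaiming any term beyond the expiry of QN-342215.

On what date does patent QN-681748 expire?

November 13, 2007

Natural term of QN-681748:
  Base: filing + 25 years → 28 December 2008.
  Response Delay Deduction: −29 days → 29 November 2008.
Expiry of referenced patent QN-342215:
  Base: filing + 25 years → 13 November 2007.
Terminal disclaimer: QN-681748 expires on the earlier of 29 November 2008 and 13 November 2007.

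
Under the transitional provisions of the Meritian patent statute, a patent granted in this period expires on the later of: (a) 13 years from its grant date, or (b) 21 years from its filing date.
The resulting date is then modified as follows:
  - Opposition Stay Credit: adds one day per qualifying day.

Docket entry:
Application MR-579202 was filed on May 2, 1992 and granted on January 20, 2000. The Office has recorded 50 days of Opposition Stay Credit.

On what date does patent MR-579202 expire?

(a) grant + 13 years → 20 January 2013.
(b) filing + 21 years → 2 May 2013.
Later of the two: 2 May 2013.
Opposition Stay Credit: +50 days → 21 June 2013.

2013-06-21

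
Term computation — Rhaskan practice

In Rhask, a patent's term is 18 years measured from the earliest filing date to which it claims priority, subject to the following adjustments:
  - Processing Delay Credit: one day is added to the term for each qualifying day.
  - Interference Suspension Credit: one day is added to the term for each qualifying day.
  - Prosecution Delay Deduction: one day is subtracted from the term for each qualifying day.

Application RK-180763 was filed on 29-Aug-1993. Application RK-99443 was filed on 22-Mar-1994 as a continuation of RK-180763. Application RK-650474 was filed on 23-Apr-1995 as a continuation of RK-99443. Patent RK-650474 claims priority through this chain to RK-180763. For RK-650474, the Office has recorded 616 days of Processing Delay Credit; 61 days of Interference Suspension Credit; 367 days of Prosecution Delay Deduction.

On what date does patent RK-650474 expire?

Earliest priority filing: 29 August 1993.
Base term: 29 August 1993 + 18 years → 29 August 2011.
Processing Delay Credit: +616 days → 6 May 2013.
Interference Suspension Credit: +61 days → 6 July 2013.
Prosecution Delay Deduction: −367 days → 4 July 2012.

July 4, 2012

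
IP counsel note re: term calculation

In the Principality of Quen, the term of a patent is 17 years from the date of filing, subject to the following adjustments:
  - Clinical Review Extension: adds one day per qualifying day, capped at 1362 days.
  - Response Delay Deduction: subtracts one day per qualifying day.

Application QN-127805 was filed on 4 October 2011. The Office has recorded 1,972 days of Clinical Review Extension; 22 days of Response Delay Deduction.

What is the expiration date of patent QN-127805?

2032-06-05

Base term: filing date + 17 years → 4 October 2028.
Clinical Review Extension: 1972 days claimed exceeds the 1362-day cap, so +1362 days → 27 June 2032.
Response Delay Deduction: −22 days → 5 June 2032.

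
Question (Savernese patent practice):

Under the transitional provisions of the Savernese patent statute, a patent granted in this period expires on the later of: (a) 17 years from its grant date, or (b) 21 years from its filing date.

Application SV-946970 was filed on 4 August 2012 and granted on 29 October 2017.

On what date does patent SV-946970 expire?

2034-10-29

(a) grant + 17 years → 29 October 2034.
(b) filing + 21 years → 4 August 2033.
Later of the two: 29 October 2034.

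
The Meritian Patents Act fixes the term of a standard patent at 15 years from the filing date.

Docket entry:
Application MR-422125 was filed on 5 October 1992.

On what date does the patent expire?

October 5, 2007

Filing date + 15 years → 5 October 2007.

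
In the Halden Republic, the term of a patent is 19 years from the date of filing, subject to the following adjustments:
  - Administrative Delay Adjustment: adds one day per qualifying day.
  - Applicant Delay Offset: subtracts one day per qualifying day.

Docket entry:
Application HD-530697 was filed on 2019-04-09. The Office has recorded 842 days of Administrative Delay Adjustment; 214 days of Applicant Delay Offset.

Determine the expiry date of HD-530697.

2039-12-28

Base term: filing date + 19 years → 9 April 2038.
Administrative Delay Adjustment: +842 days → 29 July 2040.
Applicant Delay Offset: −214 days → 28 December 2039.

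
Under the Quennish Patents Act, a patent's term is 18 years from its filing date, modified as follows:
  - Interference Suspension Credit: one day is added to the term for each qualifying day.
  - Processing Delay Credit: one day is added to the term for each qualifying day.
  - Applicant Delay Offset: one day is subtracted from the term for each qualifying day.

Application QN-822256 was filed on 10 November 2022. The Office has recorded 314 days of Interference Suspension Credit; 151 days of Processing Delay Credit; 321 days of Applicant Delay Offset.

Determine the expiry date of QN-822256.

2041-04-03

Base term: filing date + 18 years → 10 November 2040.
Interference Suspension Credit: +314 days → 20 September 2041.
Processing Delay Credit: +151 days → 18 February 2042.
Applicant Delay Offset: −321 days → 3 April 2041.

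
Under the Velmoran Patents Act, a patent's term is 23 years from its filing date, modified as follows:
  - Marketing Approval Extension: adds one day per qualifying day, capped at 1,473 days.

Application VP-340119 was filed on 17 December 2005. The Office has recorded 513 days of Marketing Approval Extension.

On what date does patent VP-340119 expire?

May 14, 2030

Base term: filing date + 23 years → 17 December 2028.
Marketing Approval Extension: 513 days (within the 1473-day cap) → +513 days → 14 May 2030.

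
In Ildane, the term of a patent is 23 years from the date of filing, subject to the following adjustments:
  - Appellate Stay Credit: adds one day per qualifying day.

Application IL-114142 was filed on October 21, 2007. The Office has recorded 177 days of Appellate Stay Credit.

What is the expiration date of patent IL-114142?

Base term: filing date + 23 years → 21 October 2030.
Appellate Stay Credit: +177 days → 16 April 2031.

April 16, 2031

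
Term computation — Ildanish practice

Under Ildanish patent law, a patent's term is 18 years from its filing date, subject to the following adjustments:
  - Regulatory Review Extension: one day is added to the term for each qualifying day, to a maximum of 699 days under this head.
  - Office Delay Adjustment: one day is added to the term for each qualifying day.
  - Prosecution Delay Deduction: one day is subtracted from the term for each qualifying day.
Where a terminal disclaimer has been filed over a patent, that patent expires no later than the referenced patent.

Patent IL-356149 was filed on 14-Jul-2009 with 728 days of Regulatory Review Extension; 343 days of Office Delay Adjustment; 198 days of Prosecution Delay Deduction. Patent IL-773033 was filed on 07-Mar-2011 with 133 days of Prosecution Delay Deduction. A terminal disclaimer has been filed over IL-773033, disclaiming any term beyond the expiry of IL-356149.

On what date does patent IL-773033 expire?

Natural term of IL-773033:
  Base: filing + 18 years → 7 March 2029.
  Prosecution Delay Deduction: −133 days → 25 October 2028.
Expiry of referenced patent IL-356149:
  Base: filing + 18 years → 14 July 2027.
  Regulatory Review Extension: 728 days claimed exceeds the 699-day cap, so +699 days → 12 June 2029.
  Office Delay Adjustment: +343 days → 21 May 2030.
  Prosecution Delay Deduction: −198 days → 4 November 2029.
Terminal disclaimer: IL-773033 expires on the earlier of 25 October 2028 and 4 November 2029.

2028-10-25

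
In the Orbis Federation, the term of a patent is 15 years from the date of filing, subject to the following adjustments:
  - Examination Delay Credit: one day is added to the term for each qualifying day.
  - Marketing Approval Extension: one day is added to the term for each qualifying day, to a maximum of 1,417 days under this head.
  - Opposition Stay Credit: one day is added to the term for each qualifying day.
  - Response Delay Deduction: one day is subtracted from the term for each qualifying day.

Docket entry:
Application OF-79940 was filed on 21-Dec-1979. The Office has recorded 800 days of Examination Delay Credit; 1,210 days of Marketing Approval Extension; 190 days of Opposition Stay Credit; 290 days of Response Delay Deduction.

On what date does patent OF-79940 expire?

Base term: filing date + 15 years → 21 December 1994.
Examination Delay Credit: +800 days → 28 February 1997.
Marketing Approval Extension: 1210 days (within the 1417-day cap) → +1210 days → 22 June 2000.
Opposition Stay Credit: +190 days → 29 December 2000.
Response Delay Deduction: −290 days → 14 March 2000.

March 14, 2000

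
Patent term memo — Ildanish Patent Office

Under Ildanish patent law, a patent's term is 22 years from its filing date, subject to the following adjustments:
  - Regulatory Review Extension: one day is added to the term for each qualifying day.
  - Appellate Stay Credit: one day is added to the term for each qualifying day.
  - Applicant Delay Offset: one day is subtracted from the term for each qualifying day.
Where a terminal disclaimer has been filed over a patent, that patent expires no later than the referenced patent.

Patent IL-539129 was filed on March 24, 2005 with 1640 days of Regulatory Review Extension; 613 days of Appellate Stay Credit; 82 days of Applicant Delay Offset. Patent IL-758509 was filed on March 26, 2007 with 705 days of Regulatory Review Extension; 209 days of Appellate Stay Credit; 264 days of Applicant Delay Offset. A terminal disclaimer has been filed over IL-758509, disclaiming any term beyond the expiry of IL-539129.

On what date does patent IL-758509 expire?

Natural term of IL-758509:
  Base: filing + 22 years → 26 March 2029.
  Regulatory Review Extension: +705 days → 1 March 2031.
  Appellate Stay Credit: +209 days → 26 September 2031.
  Applicant Delay Offset: −264 days → 5 January 2031.
Expiry of referenced patent IL-539129:
  Base: filing + 22 years → 24 March 2027.
  Regulatory Review Extension: +1640 days → 19 September 2031.
  Appellate Stay Credit: +613 days → 24 May 2033.
  Applicant Delay Offset: −82 days → 3 March 2033.
Terminal disclaimer: IL-758509 expires on the earlier of 5 January 2031 and 3 March 2033.

2031-01-05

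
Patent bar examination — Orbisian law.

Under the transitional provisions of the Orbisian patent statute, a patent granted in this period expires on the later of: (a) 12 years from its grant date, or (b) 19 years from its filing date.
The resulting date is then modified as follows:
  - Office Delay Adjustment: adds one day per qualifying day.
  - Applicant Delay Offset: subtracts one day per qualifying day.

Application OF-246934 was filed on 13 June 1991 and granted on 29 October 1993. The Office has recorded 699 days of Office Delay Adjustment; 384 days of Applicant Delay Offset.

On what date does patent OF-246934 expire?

(a) grant + 12 years → 29 October 2005.
(b) filing + 19 years → 13 June 2010.
Later of the two: 13 June 2010.
Office Delay Adjustment: +699 days → 12 May 2012.
Applicant Delay Offset: −384 days → 24 April 2011.

2011-04-24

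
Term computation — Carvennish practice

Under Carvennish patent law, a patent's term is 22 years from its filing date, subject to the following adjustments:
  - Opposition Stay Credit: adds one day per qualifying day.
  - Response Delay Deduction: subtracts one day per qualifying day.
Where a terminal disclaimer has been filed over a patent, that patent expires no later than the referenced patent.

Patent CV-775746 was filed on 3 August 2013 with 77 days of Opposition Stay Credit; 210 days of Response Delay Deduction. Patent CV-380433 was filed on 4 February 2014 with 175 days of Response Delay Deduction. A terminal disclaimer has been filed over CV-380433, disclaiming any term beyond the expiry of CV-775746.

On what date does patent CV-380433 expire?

Natural term of CV-380433:
  Base: filing + 22 years → 4 February 2036.
  Response Delay Deduction: −175 days → 13 August 2035.
Expiry of referenced patent CV-775746:
  Base: filing + 22 years → 3 August 2035.
  Opposition Stay Credit: +77 days → 19 October 2035.
  Response Delay Deduction: −210 days → 23 March 2035.
Terminal disclaimer: CV-380433 expires on the earlier of 13 August 2035 and 23 March 2035.

March 23, 2035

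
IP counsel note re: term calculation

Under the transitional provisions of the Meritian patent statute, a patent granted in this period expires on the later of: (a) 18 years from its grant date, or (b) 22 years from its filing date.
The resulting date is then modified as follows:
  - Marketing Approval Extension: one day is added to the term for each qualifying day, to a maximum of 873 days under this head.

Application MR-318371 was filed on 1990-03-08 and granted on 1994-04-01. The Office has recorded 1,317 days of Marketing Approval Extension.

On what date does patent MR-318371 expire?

August 22, 2014

(a) grant + 18 years → 1 April 2012.
(b) filing + 22 years → 8 March 2012.
Later of the two: 1 April 2012.
Marketing Approval Extension: 1317 days claimed exceeds the 873-day cap, so +873 days → 22 August 2014.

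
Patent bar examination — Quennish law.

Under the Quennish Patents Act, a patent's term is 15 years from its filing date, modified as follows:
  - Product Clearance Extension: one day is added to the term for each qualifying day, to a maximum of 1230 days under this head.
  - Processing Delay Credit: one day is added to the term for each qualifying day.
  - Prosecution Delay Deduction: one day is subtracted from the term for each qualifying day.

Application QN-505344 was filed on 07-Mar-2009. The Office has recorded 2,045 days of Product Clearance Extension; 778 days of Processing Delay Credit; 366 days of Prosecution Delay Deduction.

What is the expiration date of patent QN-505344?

September 4, 2028

Base term: filing date + 15 years → 7 March 2024.
Product Clearance Extension: 2045 days claimed exceeds the 1230-day cap, so +1230 days → 20 July 2027.
Processing Delay Credit: +778 days → 5 September 2029.
Prosecution Delay Deduction: −366 days → 4 September 2028.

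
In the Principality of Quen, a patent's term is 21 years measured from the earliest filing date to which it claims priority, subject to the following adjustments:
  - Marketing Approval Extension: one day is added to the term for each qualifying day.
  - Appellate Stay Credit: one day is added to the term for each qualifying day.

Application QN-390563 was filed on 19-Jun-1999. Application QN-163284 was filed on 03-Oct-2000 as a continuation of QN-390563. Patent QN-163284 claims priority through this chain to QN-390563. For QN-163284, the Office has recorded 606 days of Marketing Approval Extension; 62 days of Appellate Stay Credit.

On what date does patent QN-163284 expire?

Earliest priority filing: 19 June 1999.
Base term: 19 June 1999 + 21 years → 19 June 2020.
Marketing Approval Extension: +606 days → 15 February 2022.
Appellate Stay Credit: +62 days → 18 April 2022.

2022-04-18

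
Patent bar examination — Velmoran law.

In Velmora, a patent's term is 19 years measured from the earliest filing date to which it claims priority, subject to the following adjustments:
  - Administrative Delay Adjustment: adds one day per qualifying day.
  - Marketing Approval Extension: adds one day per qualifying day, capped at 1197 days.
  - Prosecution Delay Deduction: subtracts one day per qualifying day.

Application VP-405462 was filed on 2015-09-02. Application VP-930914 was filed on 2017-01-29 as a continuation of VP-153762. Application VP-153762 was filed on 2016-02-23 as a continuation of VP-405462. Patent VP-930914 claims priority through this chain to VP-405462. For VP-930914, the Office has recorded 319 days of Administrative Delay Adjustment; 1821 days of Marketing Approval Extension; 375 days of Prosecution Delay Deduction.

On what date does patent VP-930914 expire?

2037-10-17

Earliest priority filing: 2 September 2015.
Base term: 2 September 2015 + 19 years → 2 September 2034.
Administrative Delay Adjustment: +319 days → 18 July 2035.
Marketing Approval Extension: 1821 days claimed exceeds the 1197-day cap, so +1197 days → 27 October 2038.
Prosecution Delay Deduction: −375 days → 17 October 2037.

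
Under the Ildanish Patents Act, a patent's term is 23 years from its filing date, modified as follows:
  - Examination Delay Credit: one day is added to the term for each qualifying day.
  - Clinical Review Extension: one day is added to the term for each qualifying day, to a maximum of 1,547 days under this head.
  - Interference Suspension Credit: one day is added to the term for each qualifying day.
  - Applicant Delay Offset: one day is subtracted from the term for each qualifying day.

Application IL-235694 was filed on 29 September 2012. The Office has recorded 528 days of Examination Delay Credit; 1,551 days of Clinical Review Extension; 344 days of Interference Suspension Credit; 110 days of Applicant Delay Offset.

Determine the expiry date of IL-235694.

Base term: filing date + 23 years → 29 September 2035.
Examination Delay Credit: +528 days → 10 March 2037.
Clinical Review Extension: 1551 days claimed exceeds the 1547-day cap, so +1547 days → 4 June 2041.
Interference Suspension Credit: +344 days → 14 May 2042.
Applicant Delay Offset: −110 days → 24 January 2042.

2042-01-24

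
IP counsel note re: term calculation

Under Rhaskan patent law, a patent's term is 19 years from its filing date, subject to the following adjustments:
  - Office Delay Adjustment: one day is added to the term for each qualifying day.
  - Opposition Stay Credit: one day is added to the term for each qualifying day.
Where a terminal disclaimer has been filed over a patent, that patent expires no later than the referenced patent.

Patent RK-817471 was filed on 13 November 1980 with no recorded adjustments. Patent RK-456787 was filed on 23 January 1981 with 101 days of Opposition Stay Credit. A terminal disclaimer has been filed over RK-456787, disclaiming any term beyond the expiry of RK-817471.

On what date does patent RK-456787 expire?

1999-11-13

Natural term of RK-456787:
  Base: filing + 19 years → 23 January 2000.
  Opposition Stay Credit: +101 days → 3 May 2000.
Expiry of referenced patent RK-817471:
  Base: filing + 19 years → 13 November 1999.
Terminal disclaimer: RK-456787 expires on the earlier of 3 May 2000 and 13 November 1999.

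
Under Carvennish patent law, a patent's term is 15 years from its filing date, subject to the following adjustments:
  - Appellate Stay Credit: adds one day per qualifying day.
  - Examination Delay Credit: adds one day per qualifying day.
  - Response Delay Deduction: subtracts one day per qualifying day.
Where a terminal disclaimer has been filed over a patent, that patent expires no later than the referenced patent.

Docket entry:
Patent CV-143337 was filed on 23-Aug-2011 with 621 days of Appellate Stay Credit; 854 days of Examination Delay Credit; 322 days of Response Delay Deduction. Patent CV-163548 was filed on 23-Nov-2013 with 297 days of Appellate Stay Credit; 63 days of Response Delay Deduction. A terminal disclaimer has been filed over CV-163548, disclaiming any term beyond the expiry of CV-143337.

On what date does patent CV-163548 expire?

July 15, 2029

Natural term of CV-163548:
  Base: filing + 15 years → 23 November 2028.
  Appellate Stay Credit: +297 days → 16 September 2029.
  Response Delay Deduction: −63 days → 15 July 2029.
Expiry of referenced patent CV-143337:
  Base: filing + 15 years → 23 August 2026.
  Appellate Stay Credit: +621 days → 5 May 2028.
  Examination Delay Credit: +854 days → 6 September 2030.
  Response Delay Deduction: −322 days → 19 October 2029.
Terminal disclaimer: CV-163548 expires on the earlier of 15 July 2029 and 19 October 2029.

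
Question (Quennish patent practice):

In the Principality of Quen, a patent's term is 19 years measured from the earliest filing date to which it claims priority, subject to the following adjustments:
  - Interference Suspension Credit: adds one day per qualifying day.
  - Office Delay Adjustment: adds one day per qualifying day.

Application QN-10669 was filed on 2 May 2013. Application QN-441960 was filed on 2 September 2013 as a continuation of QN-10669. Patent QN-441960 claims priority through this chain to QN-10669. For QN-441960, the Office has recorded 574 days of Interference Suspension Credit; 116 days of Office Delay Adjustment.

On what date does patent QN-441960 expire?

2034-03-23

Earliest priority filing: 2 May 2013.
Base term: 2 May 2013 + 19 years → 2 May 2032.
Interference Suspension Credit: +574 days → 27 November 2033.
Office Delay Adjustment: +116 days → 23 March 2034.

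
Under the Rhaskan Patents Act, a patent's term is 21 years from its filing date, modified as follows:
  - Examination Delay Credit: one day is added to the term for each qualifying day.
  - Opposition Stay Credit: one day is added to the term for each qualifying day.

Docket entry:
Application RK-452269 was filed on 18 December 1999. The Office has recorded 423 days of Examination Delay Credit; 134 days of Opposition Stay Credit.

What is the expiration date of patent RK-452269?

2022-06-28

Base term: filing date + 21 years → 18 December 2020.
Examination Delay Credit: +423 days → 14 February 2022.
Opposition Stay Credit: +134 days → 28 June 2022.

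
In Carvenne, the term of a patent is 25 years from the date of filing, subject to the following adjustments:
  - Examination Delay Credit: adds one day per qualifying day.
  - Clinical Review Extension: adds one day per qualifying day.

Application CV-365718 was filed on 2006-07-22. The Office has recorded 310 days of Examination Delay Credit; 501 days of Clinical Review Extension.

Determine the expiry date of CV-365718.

Base term: filing date + 25 years → 22 July 2031.
Examination Delay Credit: +310 days → 27 May 2032.
Clinical Review Extension: +501 days → 10 October 2033.

2033-10-10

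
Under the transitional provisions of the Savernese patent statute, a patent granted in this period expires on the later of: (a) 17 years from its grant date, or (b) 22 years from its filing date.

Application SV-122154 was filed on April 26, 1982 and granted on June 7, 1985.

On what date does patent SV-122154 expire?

April 26, 2004

(a) grant + 17 years → 7 June 2002.
(b) filing + 22 years → 26 April 2004.
Later of the two: 26 April 2004.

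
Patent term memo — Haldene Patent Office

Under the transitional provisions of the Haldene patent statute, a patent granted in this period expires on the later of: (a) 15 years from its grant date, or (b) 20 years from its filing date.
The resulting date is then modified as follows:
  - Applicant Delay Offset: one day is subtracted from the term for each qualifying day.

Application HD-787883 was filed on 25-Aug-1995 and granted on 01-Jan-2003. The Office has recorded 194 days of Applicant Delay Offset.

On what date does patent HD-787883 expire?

(a) grant + 15 years → 1 January 2018.
(b) filing + 20 years → 25 August 2015.
Later of the two: 1 January 2018.
Applicant Delay Offset: −194 days → 21 June 2017.

June 21, 2017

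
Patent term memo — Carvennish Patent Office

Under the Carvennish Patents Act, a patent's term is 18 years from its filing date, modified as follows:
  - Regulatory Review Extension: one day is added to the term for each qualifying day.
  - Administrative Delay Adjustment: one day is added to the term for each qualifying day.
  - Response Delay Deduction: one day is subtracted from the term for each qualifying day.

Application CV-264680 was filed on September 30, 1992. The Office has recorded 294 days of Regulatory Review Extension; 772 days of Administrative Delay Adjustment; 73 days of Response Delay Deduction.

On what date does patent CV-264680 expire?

Base term: filing date + 18 years → 30 September 2010.
Regulatory Review Extension: +294 days → 21 July 2011.
Administrative Delay Adjustment: +772 days → 31 August 2013.
Response Delay Deduction: −73 days → 19 June 2013.

2013-06-19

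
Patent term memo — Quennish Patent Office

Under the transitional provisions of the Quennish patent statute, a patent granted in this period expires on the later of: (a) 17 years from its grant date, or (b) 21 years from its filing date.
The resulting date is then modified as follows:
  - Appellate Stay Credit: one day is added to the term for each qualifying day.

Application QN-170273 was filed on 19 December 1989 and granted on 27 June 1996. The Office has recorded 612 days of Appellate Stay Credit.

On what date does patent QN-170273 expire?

March 1, 2015

(a) grant + 17 years → 27 June 2013.
(b) filing + 21 years → 19 December 2010.
Later of the two: 27 June 2013.
Appellate Stay Credit: +612 days → 1 March 2015.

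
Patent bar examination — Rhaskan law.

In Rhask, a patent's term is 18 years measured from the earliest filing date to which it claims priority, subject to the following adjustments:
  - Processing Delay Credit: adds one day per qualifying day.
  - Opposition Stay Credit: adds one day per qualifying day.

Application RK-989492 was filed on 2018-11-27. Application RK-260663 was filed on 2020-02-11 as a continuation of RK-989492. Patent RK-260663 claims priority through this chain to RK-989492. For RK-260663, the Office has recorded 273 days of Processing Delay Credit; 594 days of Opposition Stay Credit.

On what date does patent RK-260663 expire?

2039-04-13

Earliest priority filing: 27 November 2018.
Base term: 27 November 2018 + 18 years → 27 November 2036.
Processing Delay Credit: +273 days → 27 August 2037.
Opposition Stay Credit: +594 days → 13 April 2039.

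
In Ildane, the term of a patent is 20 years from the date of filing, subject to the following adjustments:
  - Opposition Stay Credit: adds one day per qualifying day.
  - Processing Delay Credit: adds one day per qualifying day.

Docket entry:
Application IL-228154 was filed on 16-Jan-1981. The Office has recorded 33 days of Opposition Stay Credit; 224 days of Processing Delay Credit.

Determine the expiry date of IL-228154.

Base term: filing date + 20 years → 16 January 2001.
Opposition Stay Credit: +33 days → 18 February 2001.
Processing Delay Credit: +224 days → 30 September 2001.

2001-09-30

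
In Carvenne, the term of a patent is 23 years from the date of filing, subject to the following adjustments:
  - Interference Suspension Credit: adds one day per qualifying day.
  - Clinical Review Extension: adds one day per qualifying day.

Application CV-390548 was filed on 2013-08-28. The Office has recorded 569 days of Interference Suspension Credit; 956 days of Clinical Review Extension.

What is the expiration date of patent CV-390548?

October 31, 2040

Base term: filing date + 23 years → 28 August 2036.
Interference Suspension Credit: +569 days → 20 March 2038.
Clinical Review Extension: +956 days → 31 October 2040.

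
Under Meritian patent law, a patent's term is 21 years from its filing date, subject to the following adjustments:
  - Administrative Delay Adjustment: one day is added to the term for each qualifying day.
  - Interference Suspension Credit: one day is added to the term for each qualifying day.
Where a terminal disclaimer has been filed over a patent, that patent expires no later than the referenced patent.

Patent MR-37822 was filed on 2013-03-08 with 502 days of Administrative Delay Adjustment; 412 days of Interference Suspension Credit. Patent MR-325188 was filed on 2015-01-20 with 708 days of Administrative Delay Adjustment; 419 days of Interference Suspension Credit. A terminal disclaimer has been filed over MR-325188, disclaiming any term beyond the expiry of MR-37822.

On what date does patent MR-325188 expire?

2036-09-07

Natural term of MR-325188:
  Base: filing + 21 years → 20 January 2036.
  Administrative Delay Adjustment: +708 days → 28 December 2037.
  Interference Suspension Credit: +419 days → 20 February 2039.
Expiry of referenced patent MR-37822:
  Base: filing + 21 years → 8 March 2034.
  Administrative Delay Adjustment: +502 days → 23 July 2035.
  Interference Suspension Credit: +412 days → 7 September 2036.
Terminal disclaimer: MR-325188 expires on the earlier of 20 February 2039 and 7 September 2036.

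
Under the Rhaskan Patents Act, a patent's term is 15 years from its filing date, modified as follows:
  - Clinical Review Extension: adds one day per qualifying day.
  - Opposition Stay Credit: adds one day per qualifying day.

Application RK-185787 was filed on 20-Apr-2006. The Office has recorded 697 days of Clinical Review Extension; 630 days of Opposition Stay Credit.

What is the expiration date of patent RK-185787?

December 7, 2024

Base term: filing date + 15 years → 20 April 2021.
Clinical Review Extension: +697 days → 18 March 2023.
Opposition Stay Credit: +630 days → 7 December 2024.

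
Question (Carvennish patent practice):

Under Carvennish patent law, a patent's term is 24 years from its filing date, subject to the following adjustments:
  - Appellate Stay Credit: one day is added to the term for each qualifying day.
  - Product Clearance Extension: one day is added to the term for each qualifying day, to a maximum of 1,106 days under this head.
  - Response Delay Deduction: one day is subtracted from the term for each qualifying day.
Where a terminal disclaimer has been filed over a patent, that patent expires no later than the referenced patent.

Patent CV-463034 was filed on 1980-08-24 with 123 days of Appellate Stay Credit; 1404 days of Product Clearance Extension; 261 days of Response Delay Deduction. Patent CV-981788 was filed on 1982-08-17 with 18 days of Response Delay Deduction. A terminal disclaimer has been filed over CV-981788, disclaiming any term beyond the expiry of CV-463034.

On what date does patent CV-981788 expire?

2006-07-30

Natural term of CV-981788:
  Base: filing + 24 years → 17 August 2006.
  Response Delay Deduction: −18 days → 30 July 2006.
Expiry of referenced patent CV-463034:
  Base: filing + 24 years → 24 August 2004.
  Appellate Stay Credit: +123 days → 25 December 2004.
  Product Clearance Extension: 1404 days claimed exceeds the 1106-day cap, so +1106 days → 5 January 2008.
  Response Delay Deduction: −261 days → 19 April 2007.
Terminal disclaimer: CV-981788 expires on the earlier of 30 July 2006 and 19 April 2007.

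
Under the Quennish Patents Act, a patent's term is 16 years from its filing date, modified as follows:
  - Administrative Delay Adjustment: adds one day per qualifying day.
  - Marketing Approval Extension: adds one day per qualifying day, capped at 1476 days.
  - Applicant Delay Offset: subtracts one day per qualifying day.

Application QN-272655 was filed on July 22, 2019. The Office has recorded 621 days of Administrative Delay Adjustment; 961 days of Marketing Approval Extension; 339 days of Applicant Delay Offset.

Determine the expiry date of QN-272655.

December 16, 2038

Base term: filing date + 16 years → 22 July 2035.
Administrative Delay Adjustment: +621 days → 3 April 2037.
Marketing Approval Extension: 961 days (within the 1476-day cap) → +961 days → 20 November 2039.
Applicant Delay Offset: −339 days → 16 December 2038.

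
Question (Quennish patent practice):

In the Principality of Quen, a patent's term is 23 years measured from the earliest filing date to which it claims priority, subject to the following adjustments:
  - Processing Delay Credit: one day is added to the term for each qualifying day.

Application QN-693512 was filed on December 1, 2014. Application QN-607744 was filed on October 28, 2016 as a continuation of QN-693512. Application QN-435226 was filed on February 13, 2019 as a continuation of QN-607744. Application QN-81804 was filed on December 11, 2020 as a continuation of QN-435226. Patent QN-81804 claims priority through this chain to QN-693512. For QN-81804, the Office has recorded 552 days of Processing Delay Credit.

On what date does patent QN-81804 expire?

June 6, 2039

Earliest priority filing: 1 December 2014.
Base term: 1 December 2014 + 23 years → 1 December 2037.
Processing Delay Credit: +552 days → 6 June 2039.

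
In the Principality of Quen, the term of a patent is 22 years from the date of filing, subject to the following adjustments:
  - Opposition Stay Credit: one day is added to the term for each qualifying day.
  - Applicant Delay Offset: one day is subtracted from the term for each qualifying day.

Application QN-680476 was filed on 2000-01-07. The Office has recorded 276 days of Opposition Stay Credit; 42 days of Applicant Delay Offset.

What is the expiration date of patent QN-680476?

Base term: filing date + 22 years → 7 January 2022.
Opposition Stay Credit: +276 days → 10 October 2022.
Applicant Delay Offset: −42 days → 29 August 2022.

August 29, 2022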